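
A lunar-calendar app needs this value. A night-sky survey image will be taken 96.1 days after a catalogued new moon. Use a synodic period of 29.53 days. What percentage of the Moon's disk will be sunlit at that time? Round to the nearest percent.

Reduce mod P: 96.1 − 3×29.53 = 7.51 d into the current lunation.
The Moon has covered 7.51/29.53 of its cycle, so θ ≈ 360° × 7.51/29.53 = 91.6°.
Illuminated fraction = (1 − cos 91.6°)/2 = (1 − (-0.027))/2 ≈ 0.514, so 51%.

51%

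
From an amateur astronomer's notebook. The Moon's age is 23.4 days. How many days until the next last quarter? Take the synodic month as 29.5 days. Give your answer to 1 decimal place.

28.2 days

Last quarter occurs at elongation 270°, i.e. at age 29.5 × 270/360 = 22.125 d.
This lunation's last quarter (22.125 d) has passed, so add one period: 51.625 − 23.4 = 28.225 days.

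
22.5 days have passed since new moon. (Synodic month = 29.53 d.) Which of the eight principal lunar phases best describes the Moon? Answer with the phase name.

At 22.5/29.53 of the cycle, θ ≈ 274° — the last quarter range.

last quarter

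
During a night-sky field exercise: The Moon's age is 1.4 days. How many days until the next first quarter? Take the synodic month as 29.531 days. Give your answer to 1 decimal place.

6.0 days

First quarter is 0.25 of the way through the cycle: age 0.25 × 29.531 = 7.383 d.
So 5.983 days remain (7.383 − 1.4).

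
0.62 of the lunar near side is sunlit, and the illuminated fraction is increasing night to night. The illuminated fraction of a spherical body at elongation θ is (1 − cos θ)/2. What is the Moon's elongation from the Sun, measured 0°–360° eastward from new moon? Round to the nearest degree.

cos θ = 1 − 2f = -0.240, giving a principal value of 103.9°.
The Moon is waxing (0°–180°), so θ = 103.9° directly.

104°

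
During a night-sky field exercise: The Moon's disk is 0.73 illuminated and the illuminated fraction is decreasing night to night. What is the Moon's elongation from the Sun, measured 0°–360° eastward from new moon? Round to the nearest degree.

Invert f = (1 − cos θ)/2 to get cos θ = 1 − 2(0.73) = -0.460, hence θ₀ = arccos -0.460 = 117.4°.
Waning ⇒ past full, so θ = 360° − 117.4° = 242.6°.

243°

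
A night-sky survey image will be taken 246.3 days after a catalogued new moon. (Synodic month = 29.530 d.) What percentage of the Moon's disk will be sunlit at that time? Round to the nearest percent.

246.3/29.530 = 8.341 lunations, so 8 complete cycles and 10.06 d into the next.
Phase angle: θ = 360°·(10.06 d)/(29.530 d) = 122.6°.
Illuminated fraction = (1 − cos 122.6°)/2 = (1 − (-0.539))/2 ≈ 0.770, so 77%.

77%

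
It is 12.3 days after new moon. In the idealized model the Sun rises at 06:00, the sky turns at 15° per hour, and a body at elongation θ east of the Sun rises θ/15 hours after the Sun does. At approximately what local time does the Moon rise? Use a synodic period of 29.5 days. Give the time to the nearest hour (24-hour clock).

The Moon has covered 12.3/29.5 of its cycle, so θ ≈ 360° × 12.3/29.5 = 150.1°.
At 15° of sky rotation per hour, 150.1° corresponds to a 10.01 h lag.
06:00 + 10.01 h ≈ 16:00 → 16:00 to the nearest hour.

16:00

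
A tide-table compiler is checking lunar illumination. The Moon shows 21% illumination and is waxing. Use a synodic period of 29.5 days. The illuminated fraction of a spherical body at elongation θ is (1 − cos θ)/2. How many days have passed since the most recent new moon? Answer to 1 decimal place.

4.5 days

From f = (1 − cos θ)/2: cos θ = 1 − 2×0.21 = 0.580; arccos → 54.5°.
Before full moon the principal value applies: θ = 54.5°.
That fraction of the synodic month is 54.5/360 × 29.5 d ≈ 4.47 d.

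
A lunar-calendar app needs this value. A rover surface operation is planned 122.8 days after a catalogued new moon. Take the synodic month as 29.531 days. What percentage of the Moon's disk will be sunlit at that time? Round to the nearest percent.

23%

122.8 d spans 4 complete synodic months (4 × 29.531 = 118.12 d) plus 4.68 d.
Elongation θ = 360° × 4.68/29.531 ≈ 57.0°.
cos 57.0° = 0.545, so f = (1 − 0.545)/2 = 0.228, so 23%.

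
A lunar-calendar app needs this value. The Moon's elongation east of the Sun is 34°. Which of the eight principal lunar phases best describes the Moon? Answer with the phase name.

waxing crescent

The waxing crescent sector spans roughly 22°–68°; 34° falls inside it.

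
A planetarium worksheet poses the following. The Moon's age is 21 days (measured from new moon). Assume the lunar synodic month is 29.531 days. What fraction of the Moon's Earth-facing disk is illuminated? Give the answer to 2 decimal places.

0.62

Elongation θ = 360° × 21/29.531 ≈ 256.0°.
With cos θ = (-0.242), the lit fraction is (1 − (-0.242))/2 ≈ 0.621.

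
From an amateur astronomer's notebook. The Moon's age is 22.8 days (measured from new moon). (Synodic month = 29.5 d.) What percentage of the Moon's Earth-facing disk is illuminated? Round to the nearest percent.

The Moon has covered 22.8/29.5 of its cycle, so θ ≈ 360° × 22.8/29.5 = 278.2°.
Illuminated fraction = (1 − cos 278.2°)/2 = (1 − 0.143)/2 ≈ 0.428, so 43%.

43%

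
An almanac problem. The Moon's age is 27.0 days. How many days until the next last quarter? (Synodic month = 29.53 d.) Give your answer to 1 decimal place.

Last quarter occurs at elongation 270°, i.e. at age 29.53 × 270/360 = 22.148 d.
Already past this cycle's last quarter; the next is at 22.148 + 29.53 = 51.678 d, so 51.678 − 27.0 = 24.678 days.

24.7 days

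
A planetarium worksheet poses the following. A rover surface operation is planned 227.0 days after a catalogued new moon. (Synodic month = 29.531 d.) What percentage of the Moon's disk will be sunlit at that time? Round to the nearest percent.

227.0 d spans 7 complete synodic months (7 × 29.531 = 206.72 d) plus 20.28 d.
Phase angle: θ = 360°·(20.28 d)/(29.531 d) = 247.3°.
cos 247.3° = (-0.387), so f = (1 − (-0.387))/2 = 0.693, so 69%.

69%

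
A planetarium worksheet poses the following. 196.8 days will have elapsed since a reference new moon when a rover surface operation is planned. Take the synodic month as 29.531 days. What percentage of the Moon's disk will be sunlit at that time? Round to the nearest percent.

Reduce mod P: 196.8 − 6×29.531 = 19.61 d into the current lunation.
Phase angle: θ = 360°·(19.61 d)/(29.531 d) = 239.1°.
Illuminated fraction = (1 − cos 239.1°)/2 = (1 − (-0.513))/2 ≈ 0.757, so 76%.

76%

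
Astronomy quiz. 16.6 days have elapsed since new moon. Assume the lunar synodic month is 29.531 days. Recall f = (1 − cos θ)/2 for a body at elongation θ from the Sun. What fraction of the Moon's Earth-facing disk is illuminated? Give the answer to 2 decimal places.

0.96

Phase angle: θ = 360°·(16.6 d)/(29.531 d) = 202.4°.
cos 202.4° = (-0.925), so f = (1 − (-0.925))/2 = 0.962.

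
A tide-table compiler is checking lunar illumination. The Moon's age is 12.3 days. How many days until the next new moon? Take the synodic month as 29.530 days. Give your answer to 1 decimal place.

17.2 days

The next new moon completes the synodic month: 29.530 − 12.3 = 17.230 days.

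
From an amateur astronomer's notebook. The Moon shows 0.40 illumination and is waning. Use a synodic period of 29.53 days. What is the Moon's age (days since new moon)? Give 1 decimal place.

23.1 days

cos θ = 1 − 2f = 0.200, giving a principal value of 78.5°.
Waning ⇒ past full, so θ = 360° − 78.5° = 281.5°.
At 360°/29.53 d per day, 281.5° corresponds to 23.09 days.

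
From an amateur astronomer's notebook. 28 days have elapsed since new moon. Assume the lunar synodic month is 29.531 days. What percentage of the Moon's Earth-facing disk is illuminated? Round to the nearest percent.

Elongation θ = 360° × 28/29.531 ≈ 341.3°.
With cos θ = 0.947, the lit fraction is (1 − 0.947)/2 ≈ 0.026, so 3%.

3%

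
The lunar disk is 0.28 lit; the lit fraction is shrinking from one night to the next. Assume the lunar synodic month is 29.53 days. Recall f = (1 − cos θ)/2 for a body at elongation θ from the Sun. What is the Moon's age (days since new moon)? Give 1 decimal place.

Invert f = (1 − cos θ)/2 to get cos θ = 1 − 2(0.28) = 0.440, hence θ₀ = arccos 0.440 = 63.9°.
Waning ⇒ past full, so θ = 360° − 63.9° = 296.1°.
At 360°/29.53 d per day, 296.1° corresponds to 24.29 days.

24.3 days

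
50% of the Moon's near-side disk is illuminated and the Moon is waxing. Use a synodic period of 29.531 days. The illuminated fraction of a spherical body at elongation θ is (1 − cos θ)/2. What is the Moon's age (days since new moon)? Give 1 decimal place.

7.4 days

cos θ = 1 − 2f = 0.000, giving a principal value of 90.0°.
Before full moon the principal value applies: θ = 90.0°.
Age = 29.531 × 90.0°/360° ≈ 7.38 days.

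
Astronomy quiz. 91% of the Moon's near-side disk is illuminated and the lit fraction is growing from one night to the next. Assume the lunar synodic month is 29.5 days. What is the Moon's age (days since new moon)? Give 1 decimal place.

From f = (1 − cos θ)/2: cos θ = 1 − 2×0.91 = -0.820; arccos → 145.1°.
Before full moon the principal value applies: θ = 145.1°.
Age = 29.5 × 145.1°/360° ≈ 11.89 days.

11.9 days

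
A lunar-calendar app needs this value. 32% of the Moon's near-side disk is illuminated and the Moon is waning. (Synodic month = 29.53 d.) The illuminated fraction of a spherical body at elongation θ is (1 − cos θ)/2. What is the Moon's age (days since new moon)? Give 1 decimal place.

23.9 days

cos θ = 1 − 2f = 0.360, giving a principal value of 68.9°.
Since the Moon is past full (waning), take the reflex angle: θ = 360° − 68.9° = 291.1°.
Age = 29.53 × 291.1°/360° ≈ 23.88 days.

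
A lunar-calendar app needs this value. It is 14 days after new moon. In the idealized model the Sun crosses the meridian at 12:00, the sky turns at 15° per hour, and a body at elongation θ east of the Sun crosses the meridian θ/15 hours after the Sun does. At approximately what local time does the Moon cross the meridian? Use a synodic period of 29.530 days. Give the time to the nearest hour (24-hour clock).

23:00

Phase angle: θ = 360°·(14 d)/(29.530 d) = 170.7°.
The Moon trails the Sun by θ/15 = 170.7/15 ≈ 11.38 hours.
12:00 + 11.38 h ≈ 23:23 → 23:00 to the nearest hour.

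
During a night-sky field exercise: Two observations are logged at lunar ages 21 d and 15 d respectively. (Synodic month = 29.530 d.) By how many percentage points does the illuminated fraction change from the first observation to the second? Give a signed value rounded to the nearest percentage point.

θ₁ = 360° × 21/29.530 = 256.0°, f₁ = (1 − cos θ₁)/2 = 0.621.
θ₂ = 360° × 15/29.530 = 182.9°, f₂ = (1 − cos θ₂)/2 = 0.999.
Change = f₂ − f₁ = +0.379 → +38 percentage points.

+38 pp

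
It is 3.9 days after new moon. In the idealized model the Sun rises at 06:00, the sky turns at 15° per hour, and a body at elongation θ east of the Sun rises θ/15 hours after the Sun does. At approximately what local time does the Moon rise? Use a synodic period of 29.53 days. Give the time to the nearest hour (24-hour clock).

Elongation θ = 360° × 3.9/29.53 ≈ 47.5°.
The Moon trails the Sun by θ/15 = 47.5/15 ≈ 3.17 hours.
06:00 + 3.17 h ≈ 09:10 → 09:00 to the nearest hour.

09:00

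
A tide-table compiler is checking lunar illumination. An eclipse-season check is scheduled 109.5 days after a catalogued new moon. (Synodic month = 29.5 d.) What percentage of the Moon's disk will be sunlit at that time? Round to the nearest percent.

62%

109.5/29.5 = 3.712 lunations, so 3 complete cycles and 21.00 d into the next.
Phase angle: θ = 360°·(21.00 d)/(29.5 d) = 256.3°.
With cos θ = (-0.237), the lit fraction is (1 − (-0.237))/2 ≈ 0.619, so 62%.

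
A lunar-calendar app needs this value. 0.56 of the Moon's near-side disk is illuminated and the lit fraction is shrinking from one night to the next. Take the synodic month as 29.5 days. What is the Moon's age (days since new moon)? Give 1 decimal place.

Invert f = (1 − cos θ)/2 to get cos θ = 1 − 2(0.56) = -0.120, hence θ₀ = arccos -0.120 = 96.9°.
Since the Moon is past full (waning), take the reflex angle: θ = 360° − 96.9° = 263.1°.
At 360°/29.5 d per day, 263.1° corresponds to 21.56 days.

21.6 days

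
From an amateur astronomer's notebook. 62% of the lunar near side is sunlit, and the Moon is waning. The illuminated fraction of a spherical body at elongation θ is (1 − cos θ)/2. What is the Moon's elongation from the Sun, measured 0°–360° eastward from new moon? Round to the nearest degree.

256°

From f = (1 − cos θ)/2: cos θ = 1 − 2×0.62 = -0.240; arccos → 103.9°.
A waning Moon lies in 180°–360°, so θ = 360° − 103.9° = 256.1°.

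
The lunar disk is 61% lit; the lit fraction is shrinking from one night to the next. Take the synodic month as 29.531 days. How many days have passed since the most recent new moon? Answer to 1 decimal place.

21.1 days

From f = (1 − cos θ)/2: cos θ = 1 − 2×0.61 = -0.220; arccos → 102.7°.
Waning ⇒ past full, so θ = 360° − 102.7° = 257.3°.
Age = 29.531 × 257.3°/360° ≈ 21.11 days.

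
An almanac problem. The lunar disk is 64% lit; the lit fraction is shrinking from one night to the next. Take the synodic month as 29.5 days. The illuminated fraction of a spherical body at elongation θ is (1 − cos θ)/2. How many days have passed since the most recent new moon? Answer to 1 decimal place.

20.8 days

Invert f = (1 − cos θ)/2 to get cos θ = 1 − 2(0.64) = -0.280, hence θ₀ = arccos -0.280 = 106.3°.
Waning ⇒ past full, so θ = 360° − 106.3° = 253.7°.
Age = 29.5 × 253.7°/360° ≈ 20.79 days.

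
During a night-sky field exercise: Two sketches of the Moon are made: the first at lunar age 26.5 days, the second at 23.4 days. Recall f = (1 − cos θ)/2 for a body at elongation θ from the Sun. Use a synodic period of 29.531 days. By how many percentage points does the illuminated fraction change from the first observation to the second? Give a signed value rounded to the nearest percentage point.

First observation: θ = 360°·26.5/29.531 = 323.1°, so f = 0.100.
Second observation: θ = 285.3°, f = 0.368.
Δf = 0.368 − 0.100 = +0.268, i.e. +27 pp.

+27 pp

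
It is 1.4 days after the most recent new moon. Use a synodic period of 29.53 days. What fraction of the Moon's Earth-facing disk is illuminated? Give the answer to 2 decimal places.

The Moon has covered 1.4/29.53 of its cycle, so θ ≈ 360° × 1.4/29.53 = 17.1°.
With cos θ = 0.956, the lit fraction is (1 − 0.956)/2 ≈ 0.022.

0.02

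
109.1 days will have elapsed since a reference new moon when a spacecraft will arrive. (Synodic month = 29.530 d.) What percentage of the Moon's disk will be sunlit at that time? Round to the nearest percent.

67%

109.1/29.530 = 3.695 lunations, so 3 complete cycles and 20.51 d into the next.
Elongation θ = 360° × 20.51/29.530 ≈ 250.0°.
cos 250.0° = (-0.341), so f = (1 − (-0.341))/2 = 0.671, so 67%.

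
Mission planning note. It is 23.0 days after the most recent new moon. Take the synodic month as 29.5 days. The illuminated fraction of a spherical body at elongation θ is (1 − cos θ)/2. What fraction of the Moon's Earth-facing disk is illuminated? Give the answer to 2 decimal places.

0.41

Elongation θ = 360° × 23.0/29.5 ≈ 280.7°.
Illuminated fraction = (1 − cos 280.7°)/2 = (1 − 0.185)/2 ≈ 0.407.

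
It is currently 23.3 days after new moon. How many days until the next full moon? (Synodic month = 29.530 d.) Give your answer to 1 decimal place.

Full moon occurs at elongation 180°, i.e. at age 29.530 × 180/360 = 14.765 d.
This lunation's full moon (14.765 d) has passed, so add one period: 44.295 − 23.3 = 20.995 days.

21.0 days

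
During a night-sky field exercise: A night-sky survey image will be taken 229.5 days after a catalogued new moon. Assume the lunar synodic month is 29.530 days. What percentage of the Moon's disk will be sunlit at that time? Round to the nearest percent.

43%

229.5/29.530 = 7.772 lunations, so 7 complete cycles and 22.79 d into the next.
Elongation θ = 360° × 22.79/29.530 ≈ 277.8°.
cos 277.8° = 0.136, so f = (1 − 0.136)/2 = 0.432, so 43%.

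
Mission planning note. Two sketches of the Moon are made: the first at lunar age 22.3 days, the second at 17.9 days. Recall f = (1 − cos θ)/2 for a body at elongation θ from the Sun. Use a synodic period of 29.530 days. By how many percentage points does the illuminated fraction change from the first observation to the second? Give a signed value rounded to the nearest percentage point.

First observation: θ = 360°·22.3/29.530 = 271.9°, so f = 0.484.
Second observation: θ = 218.2°, f = 0.893.
Δf = 0.893 − 0.484 = +0.409, i.e. +41 pp.

+41 pp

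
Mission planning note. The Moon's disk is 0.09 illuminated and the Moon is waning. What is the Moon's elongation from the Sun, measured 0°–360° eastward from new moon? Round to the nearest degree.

325°

Invert f = (1 − cos θ)/2 to get cos θ = 1 − 2(0.09) = 0.820, hence θ₀ = arccos 0.820 = 34.9°.
A waning Moon lies in 180°–360°, so θ = 360° − 34.9° = 325.1°.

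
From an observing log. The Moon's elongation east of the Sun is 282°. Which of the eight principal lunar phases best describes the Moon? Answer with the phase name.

last quarter

282° lies in the last quarter sector of the 8-phase cycle.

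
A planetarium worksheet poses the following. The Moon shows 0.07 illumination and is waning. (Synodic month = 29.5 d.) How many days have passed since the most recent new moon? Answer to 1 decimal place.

27.0 days

From f = (1 − cos θ)/2: cos θ = 1 − 2×0.07 = 0.860; arccos → 30.7°.
Since the Moon is past full (waning), take the reflex angle: θ = 360° − 30.7° = 329.3°.
That fraction of the synodic month is 329.3/360 × 29.5 d ≈ 26.99 d.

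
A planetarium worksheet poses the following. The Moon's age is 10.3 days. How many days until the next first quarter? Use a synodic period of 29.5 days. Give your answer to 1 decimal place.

26.6 days

First quarter occurs at elongation 90°, i.e. at age 29.5 × 90/360 = 7.375 d.
Already past this cycle's first quarter; the next is at 7.375 + 29.5 = 36.875 d, so 36.875 − 10.3 = 26.575 days.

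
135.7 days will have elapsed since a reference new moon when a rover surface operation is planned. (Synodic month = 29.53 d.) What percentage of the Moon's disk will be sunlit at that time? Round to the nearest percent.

91%

135.7 d spans 4 complete synodic months (4 × 29.53 = 118.12 d) plus 17.58 d.
Phase angle: θ = 360°·(17.58 d)/(29.53 d) = 214.3°.
Illuminated fraction = (1 − cos 214.3°)/2 = (1 − (-0.826))/2 ≈ 0.913, so 91%.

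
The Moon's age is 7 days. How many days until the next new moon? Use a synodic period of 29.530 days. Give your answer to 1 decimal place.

22.5 days

The next new moon completes the synodic month: 29.530 − 7 = 22.530 days.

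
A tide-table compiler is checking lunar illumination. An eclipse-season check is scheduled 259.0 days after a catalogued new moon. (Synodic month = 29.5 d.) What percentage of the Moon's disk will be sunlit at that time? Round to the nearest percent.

41%

259.0/29.5 = 8.780 lunations, so 8 complete cycles and 23.00 d into the next.
Elongation θ = 360° × 23.00/29.5 ≈ 280.7°.
cos 280.7° = 0.185, so f = (1 − 0.185)/2 = 0.407, so 41%.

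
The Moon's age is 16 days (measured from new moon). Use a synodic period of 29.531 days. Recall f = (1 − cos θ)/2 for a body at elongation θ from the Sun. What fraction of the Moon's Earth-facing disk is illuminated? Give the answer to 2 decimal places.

Phase angle: θ = 360°·(16 d)/(29.531 d) = 195.0°.
Illuminated fraction = (1 − cos 195.0°)/2 = (1 − (-0.966))/2 ≈ 0.983.

0.98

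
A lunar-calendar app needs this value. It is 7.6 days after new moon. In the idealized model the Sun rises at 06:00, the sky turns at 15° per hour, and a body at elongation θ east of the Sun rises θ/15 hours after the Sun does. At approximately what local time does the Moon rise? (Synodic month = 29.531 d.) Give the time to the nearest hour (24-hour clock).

The Moon has covered 7.6/29.531 of its cycle, so θ ≈ 360° × 7.6/29.531 = 92.6°.
The Moon trails the Sun by θ/15 = 92.6/15 ≈ 6.18 hours.
06:00 + 6.18 h ≈ 12:11 → 12:00 to the nearest hour.

12:00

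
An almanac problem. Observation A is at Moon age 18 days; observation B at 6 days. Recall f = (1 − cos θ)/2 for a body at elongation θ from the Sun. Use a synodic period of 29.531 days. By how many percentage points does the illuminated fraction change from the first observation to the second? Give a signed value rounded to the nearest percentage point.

First observation: θ = 360°·18/29.531 = 219.4°, so f = 0.886.
Second observation: θ = 73.1°, f = 0.355.
Δf = 0.355 − 0.886 = -0.531, i.e. -53 pp.

-53 percentage points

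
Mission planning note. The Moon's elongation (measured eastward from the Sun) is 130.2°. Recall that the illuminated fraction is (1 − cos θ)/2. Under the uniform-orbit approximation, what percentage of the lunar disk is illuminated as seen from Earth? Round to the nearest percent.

cos 130.2° = (-0.645), so f = (1 − (-0.645))/2 = 0.823, i.e. 82%.

82%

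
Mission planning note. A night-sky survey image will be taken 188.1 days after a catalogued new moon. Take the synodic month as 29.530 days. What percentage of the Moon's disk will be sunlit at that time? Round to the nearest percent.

84%

188.1/29.530 = 6.370 lunations, so 6 complete cycles and 10.92 d into the next.
The Moon has covered 10.92/29.530 of its cycle, so θ ≈ 360° × 10.92/29.530 = 133.1°.
Illuminated fraction = (1 − cos 133.1°)/2 = (1 − (-0.684))/2 ≈ 0.842, so 84%.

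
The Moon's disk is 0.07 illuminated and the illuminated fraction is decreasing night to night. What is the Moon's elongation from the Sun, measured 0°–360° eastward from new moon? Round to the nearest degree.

From f = (1 − cos θ)/2: cos θ = 1 − 2×0.07 = 0.860; arccos → 30.7°.
Since the Moon is past full (waning), take the reflex angle: θ = 360° − 30.7° = 329.3°.

329°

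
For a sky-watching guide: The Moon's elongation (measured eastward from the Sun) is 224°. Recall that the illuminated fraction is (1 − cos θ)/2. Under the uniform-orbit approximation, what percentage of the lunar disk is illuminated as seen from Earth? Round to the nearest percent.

86%

cos 224° = (-0.719), so f = (1 − (-0.719))/2 = 0.860, i.e. 86%.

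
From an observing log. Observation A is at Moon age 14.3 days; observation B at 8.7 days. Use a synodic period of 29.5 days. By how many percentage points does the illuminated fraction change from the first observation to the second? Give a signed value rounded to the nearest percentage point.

-36 percentage points

First observation: θ = 360°·14.3/29.5 = 174.5°, so f = 0.998.
Second observation: θ = 106.2°, f = 0.639.
Δf = 0.639 − 0.998 = -0.358, i.e. -36 pp.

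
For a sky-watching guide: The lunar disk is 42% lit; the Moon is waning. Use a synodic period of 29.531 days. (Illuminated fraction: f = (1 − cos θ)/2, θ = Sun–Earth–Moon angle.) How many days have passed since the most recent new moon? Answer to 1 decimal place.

22.9 days

Invert f = (1 − cos θ)/2 to get cos θ = 1 − 2(0.42) = 0.160, hence θ₀ = arccos 0.160 = 80.8°.
A waning Moon lies in 180°–360°, so θ = 360° − 80.8° = 279.2°.
Age = 29.531 × 279.2°/360° ≈ 22.90 days.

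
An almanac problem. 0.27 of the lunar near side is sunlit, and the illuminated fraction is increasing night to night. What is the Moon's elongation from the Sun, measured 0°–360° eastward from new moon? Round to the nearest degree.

From f = (1 − cos θ)/2: cos θ = 1 − 2×0.27 = 0.460; arccos → 62.6°.
The Moon is waxing (0°–180°), so θ = 62.6° directly.

63°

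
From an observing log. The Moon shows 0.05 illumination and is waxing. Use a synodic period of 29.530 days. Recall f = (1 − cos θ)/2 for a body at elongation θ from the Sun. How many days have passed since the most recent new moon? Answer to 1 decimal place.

Invert f = (1 − cos θ)/2 to get cos θ = 1 − 2(0.05) = 0.900, hence θ₀ = arccos 0.900 = 25.8°.
Waxing ⇒ before full, so θ = 25.8°.
At 360°/29.530 d per day, 25.8° corresponds to 2.12 days.

2.1 days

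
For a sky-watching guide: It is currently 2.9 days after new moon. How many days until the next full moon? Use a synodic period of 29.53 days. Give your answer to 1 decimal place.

Full moon is 0.5 of the way through the cycle: age 0.5 × 29.53 = 14.765 d.
So 11.865 days remain (14.765 − 2.9).

11.9 days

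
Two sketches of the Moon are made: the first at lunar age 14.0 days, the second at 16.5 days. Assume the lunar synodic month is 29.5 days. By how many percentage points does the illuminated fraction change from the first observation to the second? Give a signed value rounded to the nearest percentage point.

-3 pp

First observation: θ = 360°·14.0/29.5 = 170.8°, so f = 0.994.
Second observation: θ = 201.4°, f = 0.966.
Δf = 0.966 − 0.994 = -0.028, i.e. -3 pp.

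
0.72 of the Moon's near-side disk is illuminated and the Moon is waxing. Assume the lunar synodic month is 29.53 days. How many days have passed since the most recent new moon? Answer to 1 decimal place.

9.5 days

From f = (1 − cos θ)/2: cos θ = 1 − 2×0.72 = -0.440; arccos → 116.1°.
Waxing ⇒ before full, so θ = 116.1°.
That fraction of the synodic month is 116.1/360 × 29.53 d ≈ 9.52 d.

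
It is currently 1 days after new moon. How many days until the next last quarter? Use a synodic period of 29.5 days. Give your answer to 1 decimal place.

21.1 days

Last quarter occurs at elongation 270°, i.e. at age 29.5 × 270/360 = 22.125 d.
That is 22.125 − 1 = 21.125 days ahead.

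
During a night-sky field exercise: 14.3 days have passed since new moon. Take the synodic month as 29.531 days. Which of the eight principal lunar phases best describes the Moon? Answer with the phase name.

full moon

At 14.3/29.531 of the cycle, θ ≈ 174° — the full moon range.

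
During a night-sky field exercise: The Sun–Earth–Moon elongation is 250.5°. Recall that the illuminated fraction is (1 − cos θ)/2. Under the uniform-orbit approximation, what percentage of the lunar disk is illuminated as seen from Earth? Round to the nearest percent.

67%

f = (1 − cos 250.5°)/2 = (1 − (-0.334))/2 ≈ 0.667, i.e. 67%.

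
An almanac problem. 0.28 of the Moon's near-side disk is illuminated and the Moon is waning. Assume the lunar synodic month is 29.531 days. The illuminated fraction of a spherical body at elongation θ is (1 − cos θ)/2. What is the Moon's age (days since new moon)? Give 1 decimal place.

cos θ = 1 − 2f = 0.440, giving a principal value of 63.9°.
Waning ⇒ past full, so θ = 360° − 63.9° = 296.1°.
Age = 29.531 × 296.1°/360° ≈ 24.29 days.

24.3 days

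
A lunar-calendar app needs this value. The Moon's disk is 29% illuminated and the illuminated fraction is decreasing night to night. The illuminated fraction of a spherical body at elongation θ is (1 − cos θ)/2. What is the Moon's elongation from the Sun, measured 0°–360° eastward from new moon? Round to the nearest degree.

295°

From f = (1 − cos θ)/2: cos θ = 1 − 2×0.29 = 0.420; arccos → 65.2°.
Since the Moon is past full (waning), take the reflex angle: θ = 360° − 65.2° = 294.8°.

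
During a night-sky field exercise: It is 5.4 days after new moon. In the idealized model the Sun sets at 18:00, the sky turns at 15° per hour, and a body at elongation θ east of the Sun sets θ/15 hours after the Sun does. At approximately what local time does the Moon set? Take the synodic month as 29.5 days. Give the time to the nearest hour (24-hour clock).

22:00

Phase angle: θ = 360°·(5.4 d)/(29.5 d) = 65.9°.
Delay after the Sun = 65.9° / (15°/h) ≈ 4.39 h.
18:00 + 4.39 h ≈ 22:24 → 22:00 to the nearest hour.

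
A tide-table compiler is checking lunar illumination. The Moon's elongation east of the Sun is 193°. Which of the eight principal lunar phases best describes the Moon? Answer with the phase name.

full moon

The full moon sector spans roughly 158°–202°; 193° falls inside it.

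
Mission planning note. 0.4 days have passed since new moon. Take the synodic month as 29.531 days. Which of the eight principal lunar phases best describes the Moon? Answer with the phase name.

θ ≈ 360° × 0.4/29.531 = 5°, which falls in the new moon sector.

new moon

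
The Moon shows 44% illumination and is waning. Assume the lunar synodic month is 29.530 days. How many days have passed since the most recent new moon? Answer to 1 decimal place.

22.7 days

cos θ = 1 − 2f = 0.120, giving a principal value of 83.1°.
A waning Moon lies in 180°–360°, so θ = 360° − 83.1° = 276.9°.
That fraction of the synodic month is 276.9/360 × 29.530 d ≈ 22.71 d.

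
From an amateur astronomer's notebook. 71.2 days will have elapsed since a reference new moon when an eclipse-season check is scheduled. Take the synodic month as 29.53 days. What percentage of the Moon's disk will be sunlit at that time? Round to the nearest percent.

92%

71.2 d spans 2 complete synodic months (2 × 29.53 = 59.06 d) plus 12.14 d.
The Moon has covered 12.14/29.53 of its cycle, so θ ≈ 360° × 12.14/29.53 = 148.0°.
cos 148.0° = (-0.848), so f = (1 − (-0.848))/2 = 0.924, so 92%.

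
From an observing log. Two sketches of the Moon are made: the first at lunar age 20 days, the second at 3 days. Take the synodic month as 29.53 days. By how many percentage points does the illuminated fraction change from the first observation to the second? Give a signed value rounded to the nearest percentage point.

First observation: θ = 360°·20/29.53 = 243.8°, so f = 0.721.
Second observation: θ = 36.6°, f = 0.098.
Δf = 0.098 − 0.721 = -0.622, i.e. -62 pp.

-62 percentage points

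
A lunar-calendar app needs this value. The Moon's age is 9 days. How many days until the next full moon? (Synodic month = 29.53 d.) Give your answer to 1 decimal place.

Full moon occurs at elongation 180°, i.e. at age 29.53 × 180/360 = 14.765 d.
That is 14.765 − 9 = 5.765 days ahead.

5.8 days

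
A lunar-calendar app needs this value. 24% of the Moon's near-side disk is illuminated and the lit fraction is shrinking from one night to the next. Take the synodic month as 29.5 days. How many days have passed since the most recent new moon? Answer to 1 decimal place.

cos θ = 1 − 2f = 0.520, giving a principal value of 58.7°.
Since the Moon is past full (waning), take the reflex angle: θ = 360° − 58.7° = 301.3°.
At 360°/29.5 d per day, 301.3° corresponds to 24.69 days.

24.7 days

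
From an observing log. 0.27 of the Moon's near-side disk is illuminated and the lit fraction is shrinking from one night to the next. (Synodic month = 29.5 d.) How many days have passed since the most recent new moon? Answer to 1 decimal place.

24.4 days

Invert f = (1 − cos θ)/2 to get cos θ = 1 − 2(0.27) = 0.460, hence θ₀ = arccos 0.460 = 62.6°.
Waning ⇒ past full, so θ = 360° − 62.6° = 297.4°.
That fraction of the synodic month is 297.4/360 × 29.5 d ≈ 24.37 d.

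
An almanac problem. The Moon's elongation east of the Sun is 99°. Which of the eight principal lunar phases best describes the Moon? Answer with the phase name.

first quarter

99° lies in the first quarter sector of the 8-phase cycle.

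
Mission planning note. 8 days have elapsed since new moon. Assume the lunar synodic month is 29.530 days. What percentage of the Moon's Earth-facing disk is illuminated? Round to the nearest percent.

Phase angle: θ = 360°·(8 d)/(29.530 d) = 97.5°.
Illuminated fraction = (1 − cos 97.5°)/2 = (1 − (-0.131))/2 ≈ 0.566, so 57%.

57%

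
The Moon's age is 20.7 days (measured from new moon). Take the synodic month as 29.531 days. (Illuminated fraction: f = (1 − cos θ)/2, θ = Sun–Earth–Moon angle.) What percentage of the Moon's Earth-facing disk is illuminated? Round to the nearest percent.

Phase angle: θ = 360°·(20.7 d)/(29.531 d) = 252.3°.
Illuminated fraction = (1 − cos 252.3°)/2 = (1 − (-0.303))/2 ≈ 0.652, so 65%.

65%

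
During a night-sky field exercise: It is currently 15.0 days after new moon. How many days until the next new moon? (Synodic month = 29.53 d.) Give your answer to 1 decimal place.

The next new moon completes the synodic month: 29.53 − 15.0 = 14.530 days.

14.5 days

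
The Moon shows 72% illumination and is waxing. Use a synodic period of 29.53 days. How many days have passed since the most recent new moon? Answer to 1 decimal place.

9.5 days

Invert f = (1 − cos θ)/2 to get cos θ = 1 − 2(0.72) = -0.440, hence θ₀ = arccos -0.440 = 116.1°.
The Moon is waxing (0°–180°), so θ = 116.1° directly.
That fraction of the synodic month is 116.1/360 × 29.53 d ≈ 9.52 d.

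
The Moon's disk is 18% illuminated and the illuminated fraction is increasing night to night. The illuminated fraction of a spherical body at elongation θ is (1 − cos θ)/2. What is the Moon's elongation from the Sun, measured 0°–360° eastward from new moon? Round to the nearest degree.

cos θ = 1 − 2f = 0.640, giving a principal value of 50.2°.
The Moon is waxing (0°–180°), so θ = 50.2° directly.

50°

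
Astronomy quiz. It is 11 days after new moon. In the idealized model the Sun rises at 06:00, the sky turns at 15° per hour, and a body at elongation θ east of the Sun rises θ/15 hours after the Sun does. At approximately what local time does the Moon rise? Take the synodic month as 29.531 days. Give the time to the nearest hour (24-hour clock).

Elongation θ = 360° × 11/29.531 ≈ 134.1°.
The Moon trails the Sun by θ/15 = 134.1/15 ≈ 8.94 hours.
06:00 + 8.94 h ≈ 14:56 → 15:00 to the nearest hour.

15:00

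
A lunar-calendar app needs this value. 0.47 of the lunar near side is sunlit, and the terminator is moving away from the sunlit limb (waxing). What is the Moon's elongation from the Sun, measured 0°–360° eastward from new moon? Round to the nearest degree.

87°

From f = (1 − cos θ)/2: cos θ = 1 − 2×0.47 = 0.060; arccos → 86.6°.
Before full moon the principal value applies: θ = 86.6°.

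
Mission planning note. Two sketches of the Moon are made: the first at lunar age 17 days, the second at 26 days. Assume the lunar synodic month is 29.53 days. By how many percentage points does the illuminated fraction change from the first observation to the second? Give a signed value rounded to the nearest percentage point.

-81 pp

First observation: θ = 360°·17/29.53 = 207.2°, so f = 0.945.
Second observation: θ = 317.0°, f = 0.135.
Δf = 0.135 − 0.945 = -0.810, i.e. -81 pp.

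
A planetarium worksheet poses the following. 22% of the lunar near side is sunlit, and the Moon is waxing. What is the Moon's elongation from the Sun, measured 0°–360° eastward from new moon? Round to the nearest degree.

cos θ = 1 − 2f = 0.560, giving a principal value of 55.9°.
Waxing ⇒ before full, so θ = 55.9°.

56°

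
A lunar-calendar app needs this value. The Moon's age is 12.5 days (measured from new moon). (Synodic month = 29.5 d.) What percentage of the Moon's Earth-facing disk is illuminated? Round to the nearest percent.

94%

Phase angle: θ = 360°·(12.5 d)/(29.5 d) = 152.5°.
With cos θ = (-0.887), the lit fraction is (1 − (-0.887))/2 ≈ 0.944, so 94%.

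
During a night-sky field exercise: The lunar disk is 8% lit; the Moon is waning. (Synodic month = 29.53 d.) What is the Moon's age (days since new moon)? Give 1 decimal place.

From f = (1 − cos θ)/2: cos θ = 1 − 2×0.08 = 0.840; arccos → 32.9°.
Waning ⇒ past full, so θ = 360° − 32.9° = 327.1°.
Age = 29.53 × 327.1°/360° ≈ 26.83 days.

26.8 days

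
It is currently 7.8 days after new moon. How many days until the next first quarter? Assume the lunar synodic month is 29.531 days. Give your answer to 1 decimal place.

First quarter occurs at elongation 90°, i.e. at age 29.531 × 90/360 = 7.383 d.
This lunation's first quarter (7.383 d) has passed, so add one period: 36.914 − 7.8 = 29.114 days.

29.1 days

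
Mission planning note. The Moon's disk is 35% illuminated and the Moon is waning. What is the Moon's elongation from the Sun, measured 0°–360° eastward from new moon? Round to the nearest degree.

Invert f = (1 − cos θ)/2 to get cos θ = 1 − 2(0.35) = 0.300, hence θ₀ = arccos 0.300 = 72.5°.
A waning Moon lies in 180°–360°, so θ = 360° − 72.5° = 287.5°.

287°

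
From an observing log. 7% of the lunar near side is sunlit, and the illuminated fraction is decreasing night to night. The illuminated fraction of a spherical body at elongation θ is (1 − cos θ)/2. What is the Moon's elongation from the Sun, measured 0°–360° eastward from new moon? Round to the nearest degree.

329°

From f = (1 − cos θ)/2: cos θ = 1 − 2×0.07 = 0.860; arccos → 30.7°.
Waning ⇒ past full, so θ = 360° − 30.7° = 329.3°.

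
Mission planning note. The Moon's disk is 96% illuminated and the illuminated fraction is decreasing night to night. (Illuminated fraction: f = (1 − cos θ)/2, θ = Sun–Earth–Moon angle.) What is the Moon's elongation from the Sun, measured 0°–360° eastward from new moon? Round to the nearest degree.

203°

From f = (1 − cos θ)/2: cos θ = 1 − 2×0.96 = -0.920; arccos → 156.9°.
Waning ⇒ past full, so θ = 360° − 156.9° = 203.1°.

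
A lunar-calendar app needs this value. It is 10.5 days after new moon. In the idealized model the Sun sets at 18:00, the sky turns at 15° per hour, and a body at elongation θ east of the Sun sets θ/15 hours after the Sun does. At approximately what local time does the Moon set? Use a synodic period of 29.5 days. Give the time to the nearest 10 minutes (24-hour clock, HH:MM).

Phase angle: θ = 360°·(10.5 d)/(29.5 d) = 128.1°.
The Moon trails the Sun by θ/15 = 128.1/15 ≈ 8.54 hours.
18:00 + 8.542 h ≈ 02:33 → 02:30 to the nearest ten minutes.

02:30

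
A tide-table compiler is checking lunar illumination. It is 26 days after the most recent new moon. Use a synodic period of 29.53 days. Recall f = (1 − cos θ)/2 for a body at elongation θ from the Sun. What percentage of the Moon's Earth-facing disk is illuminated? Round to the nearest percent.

Elongation θ = 360° × 26/29.53 ≈ 317.0°.
cos 317.0° = 0.731, so f = (1 − 0.731)/2 = 0.135, so 13%.

13%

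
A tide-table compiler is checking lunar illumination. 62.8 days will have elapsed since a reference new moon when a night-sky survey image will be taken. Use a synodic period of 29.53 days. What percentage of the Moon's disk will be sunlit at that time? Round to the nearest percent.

15%

62.8/29.53 = 2.127 lunations, so 2 complete cycles and 3.74 d into the next.
Elongation θ = 360° × 3.74/29.53 ≈ 45.6°.
With cos θ = 0.700, the lit fraction is (1 − 0.700)/2 ≈ 0.150, so 15%.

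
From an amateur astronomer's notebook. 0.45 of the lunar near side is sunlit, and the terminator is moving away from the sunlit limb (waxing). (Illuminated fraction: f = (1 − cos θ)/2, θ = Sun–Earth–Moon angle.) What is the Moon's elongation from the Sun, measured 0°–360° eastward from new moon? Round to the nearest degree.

84°

cos θ = 1 − 2f = 0.100, giving a principal value of 84.3°.
Before full moon the principal value applies: θ = 84.3°.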